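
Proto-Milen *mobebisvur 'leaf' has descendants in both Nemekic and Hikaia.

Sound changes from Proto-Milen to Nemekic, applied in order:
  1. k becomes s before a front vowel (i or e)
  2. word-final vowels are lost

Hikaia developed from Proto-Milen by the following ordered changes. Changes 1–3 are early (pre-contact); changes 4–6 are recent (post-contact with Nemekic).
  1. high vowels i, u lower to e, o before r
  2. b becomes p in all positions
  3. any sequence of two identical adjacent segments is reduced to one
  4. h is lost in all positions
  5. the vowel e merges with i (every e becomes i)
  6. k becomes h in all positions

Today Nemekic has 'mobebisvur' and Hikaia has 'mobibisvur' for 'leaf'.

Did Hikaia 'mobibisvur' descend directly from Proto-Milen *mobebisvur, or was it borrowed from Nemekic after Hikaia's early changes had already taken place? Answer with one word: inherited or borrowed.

If inherited, *mobebisvur would pass through all of Hikaia's changes:
Hikaia: *mobebisvur > mobebisvor > mopepisvor > mopipisvor  (by pre-rhotic lowering, unconditioned shift, vowel merger)
If borrowed from Nemekic 'mobebisvur' after the early changes, it would undergo only the recent ones:
  rule 4 (h-loss): no change (mobebisvur)
  rule 5 (vowel merger): mobebisvur → mobibisvur
  rule 6 (unconditioned shift): no change (mobibisvur)
  ⇒ as a loan: mobibisvur
Hikaia 'mobibisvur' matches the loan outcome 'mobibisvur', not the inherited 'mopipisvor' — it skipped the early Hikaia changes, so it was borrowed from Nemekic.

borrowed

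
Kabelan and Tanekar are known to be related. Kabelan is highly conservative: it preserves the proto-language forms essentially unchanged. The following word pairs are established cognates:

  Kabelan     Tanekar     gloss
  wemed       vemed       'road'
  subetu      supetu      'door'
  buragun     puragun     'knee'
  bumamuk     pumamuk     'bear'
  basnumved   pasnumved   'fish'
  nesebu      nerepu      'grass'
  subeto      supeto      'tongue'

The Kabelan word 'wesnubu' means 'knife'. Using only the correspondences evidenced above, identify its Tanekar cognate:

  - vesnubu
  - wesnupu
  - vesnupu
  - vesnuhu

vesnupu

wemed ~ vemed — Kabelan w corresponds to Tanekar v word-initially before a front vowel.
nesebu ~ nerepu — Kabelan b corresponds to Tanekar p between vowels (before a back vowel).
Applying these to Kabelan 'wesnubu':
  wesnubu → vesnubu   (w→v word-initially before a front vowel)
  vesnubu → vesnupu   (b→p between vowels (before a back vowel))
So the Tanekar cognate is 'vesnupu'.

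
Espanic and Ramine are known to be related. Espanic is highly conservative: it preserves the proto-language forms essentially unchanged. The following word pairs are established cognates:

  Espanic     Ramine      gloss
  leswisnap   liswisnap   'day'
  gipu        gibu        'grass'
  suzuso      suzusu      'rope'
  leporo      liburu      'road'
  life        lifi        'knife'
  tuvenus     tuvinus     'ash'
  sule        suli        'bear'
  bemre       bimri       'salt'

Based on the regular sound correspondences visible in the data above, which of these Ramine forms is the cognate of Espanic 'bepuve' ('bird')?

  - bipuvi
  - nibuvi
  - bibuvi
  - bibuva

bibuvi

leporo ~ liburu — Espanic e corresponds to Ramine i after a consonant, before a labial obstruent.
gipu ~ gibu — Espanic p corresponds to Ramine b between vowels (before a back vowel).
life ~ lifi, sule ~ suli — Espanic e corresponds to Ramine i word-finally.
Applying these to Espanic 'bepuve':
  bepuve → bipuve   (e→i after a consonant, before a labial obstruent)
  bipuve → bibuve   (p→b between vowels (before a back vowel))
  bibuve → bibuvi   (e→i word-finally)
So the Ramine cognate is 'bibuvi'.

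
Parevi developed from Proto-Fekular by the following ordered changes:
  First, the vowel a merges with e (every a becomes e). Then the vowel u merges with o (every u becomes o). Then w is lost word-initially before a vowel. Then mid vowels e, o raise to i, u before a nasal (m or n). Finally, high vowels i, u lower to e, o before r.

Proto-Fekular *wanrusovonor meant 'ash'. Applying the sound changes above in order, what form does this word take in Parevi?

inrosovunor

Parevi: *wanrusovonor > wenrusovonor > wenrosovonor > enrosovonor > inrosovunor  (by vowel merger, vowel merger, glide loss, pre-nasal raising)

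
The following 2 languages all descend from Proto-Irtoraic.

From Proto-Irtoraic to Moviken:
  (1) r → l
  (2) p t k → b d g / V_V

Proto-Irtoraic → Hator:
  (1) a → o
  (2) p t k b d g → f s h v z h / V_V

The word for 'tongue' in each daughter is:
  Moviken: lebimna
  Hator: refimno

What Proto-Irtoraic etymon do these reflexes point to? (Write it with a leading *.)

Position 3: Moviken has b, Hator has f. Taking the neighbouring segments as reconstructed: Moviken b could go back to *p or *b; Hator f could go back to *p or *f — the one source consistent with every daughter is *p.
Position 7: Moviken has a, Hator has o. Moviken preserves a here (none of its changes turn any other segment into a), so the proto-segment is *a.
Position 1: Moviken has l, Hator has r. Hator preserves r here (none of its changes turn any other segment into r), so the proto-segment is *r.
Verify the candidate proto-form against each daughter:
Moviken: start from *repimna.
  rule 1 (unconditioned shift): repimna → lepimna
  rule 2 (intervocalic voicing): lepimna → lebimna
  ⇒ Moviken lebimna
Hator: *repimna > repimno > refimno  (by vowel merger, intervocalic lenition)
No other proto-form is consistent with every reflex, so the reconstruction is *repimna.

*repimna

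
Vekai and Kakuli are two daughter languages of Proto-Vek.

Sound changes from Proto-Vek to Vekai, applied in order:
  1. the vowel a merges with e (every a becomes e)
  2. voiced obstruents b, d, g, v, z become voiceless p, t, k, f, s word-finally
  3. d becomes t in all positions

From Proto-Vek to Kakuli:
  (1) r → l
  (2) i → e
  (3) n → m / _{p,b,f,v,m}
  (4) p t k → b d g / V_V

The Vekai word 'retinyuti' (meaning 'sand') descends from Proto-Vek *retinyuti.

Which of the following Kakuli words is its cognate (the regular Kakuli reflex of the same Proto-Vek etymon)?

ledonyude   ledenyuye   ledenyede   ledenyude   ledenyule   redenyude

Kakuli: *retinyuti > letinyuti > letenyute > ledenyude  (by unconditioned shift, vowel merger, intervocalic voicing)

ledenyude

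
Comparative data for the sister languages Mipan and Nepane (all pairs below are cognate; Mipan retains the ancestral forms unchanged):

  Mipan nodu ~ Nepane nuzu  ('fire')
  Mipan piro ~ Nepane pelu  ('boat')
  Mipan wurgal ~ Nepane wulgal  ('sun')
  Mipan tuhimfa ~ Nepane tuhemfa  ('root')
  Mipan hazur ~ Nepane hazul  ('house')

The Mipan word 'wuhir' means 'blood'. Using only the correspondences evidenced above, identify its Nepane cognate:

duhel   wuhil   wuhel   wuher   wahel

wuhel

piro ~ pelu — Mipan i corresponds to Nepane e after a consonant, before r.
hazur ~ hazul — Mipan r corresponds to Nepane l word-finally.
Applying these to Mipan 'wuhir':
  wuhir → wuher   (i→e after a consonant, before r)
  wuher → wuhel   (r→l word-finally)
So the Nepane cognate is 'wuhel'.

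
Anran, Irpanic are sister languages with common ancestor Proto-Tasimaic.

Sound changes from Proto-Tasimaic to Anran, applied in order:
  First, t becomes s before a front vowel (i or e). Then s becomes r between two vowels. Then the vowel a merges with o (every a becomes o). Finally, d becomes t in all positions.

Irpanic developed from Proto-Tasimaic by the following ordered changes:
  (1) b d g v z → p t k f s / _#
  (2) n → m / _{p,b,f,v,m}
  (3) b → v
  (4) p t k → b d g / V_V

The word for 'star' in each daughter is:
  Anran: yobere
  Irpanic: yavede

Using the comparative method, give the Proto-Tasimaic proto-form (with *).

Position 5: Anran has r, Irpanic has d. Taking the neighbouring segments as reconstructed: Anran r could go back to *t or *s or *r; Irpanic d could go back to *t or *d — the one source consistent with every daughter is *t.
Position 2: Anran has o, Irpanic has a. Irpanic preserves a here (none of its changes turn any other segment into a), so the proto-segment is *a.
This points to *yabete. Verify forward in each daughter:
Anran: start from *yabete.
  rule 1 (palatalisation): yabete → yabese
  rule 2 (rhotacism): yabese → yabere
  rule 3 (vowel merger): yabere → yobere
  rule 4: no change — yobere
  ⇒ Anran yobere
Irpanic: *yabete
  yabete (rule 1 does not apply)
  yabete (rule 2 does not apply)
  yabete → yavete   [unconditioned shift]
  yavete → yavede   [intervocalic voicing]
  giving Irpanic yavede.
No other proto-form is consistent with every reflex, so the reconstruction is *yabete.

*yabete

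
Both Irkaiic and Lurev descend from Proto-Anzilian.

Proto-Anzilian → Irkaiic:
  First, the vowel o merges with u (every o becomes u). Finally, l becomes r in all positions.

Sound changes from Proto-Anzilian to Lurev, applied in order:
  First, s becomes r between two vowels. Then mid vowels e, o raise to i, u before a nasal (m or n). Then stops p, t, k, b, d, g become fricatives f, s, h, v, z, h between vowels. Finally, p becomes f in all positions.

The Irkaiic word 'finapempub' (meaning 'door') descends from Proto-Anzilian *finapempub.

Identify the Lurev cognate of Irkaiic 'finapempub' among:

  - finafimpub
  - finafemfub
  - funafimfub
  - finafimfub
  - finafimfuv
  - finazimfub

Lurev: start from *finapempub.
  rule 1: no change — finapempub
  rule 2 (pre-nasal raising): finapempub → finapimpub
  rule 3 (intervocalic lenition): finapimpub → finafimpub
  rule 4 (unconditioned shift): finafimpub → finafimfub
  ⇒ Lurev finafimfub

finafimfub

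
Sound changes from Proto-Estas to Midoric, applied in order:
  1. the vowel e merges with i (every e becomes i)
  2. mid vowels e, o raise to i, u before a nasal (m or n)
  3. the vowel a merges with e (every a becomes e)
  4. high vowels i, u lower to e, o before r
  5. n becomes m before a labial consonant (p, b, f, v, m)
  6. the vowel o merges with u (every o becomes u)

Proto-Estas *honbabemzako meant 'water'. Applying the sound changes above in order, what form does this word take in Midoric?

Midoric: start from *honbabemzako.
  rule 1 (vowel merger): honbabemzako → honbabimzako
  rule 2 (pre-nasal raising): honbabimzako → hunbabimzako
  rule 3 (vowel merger): hunbabimzako → hunbebimzeko
  rule 4: no change — hunbebimzeko
  rule 5 (nasal place assimilation): hunbebimzeko → humbebimzeko
  rule 6 (vowel merger): humbebimzeko → humbebimzeku
  ⇒ Midoric humbebimzeku

humbebimzeku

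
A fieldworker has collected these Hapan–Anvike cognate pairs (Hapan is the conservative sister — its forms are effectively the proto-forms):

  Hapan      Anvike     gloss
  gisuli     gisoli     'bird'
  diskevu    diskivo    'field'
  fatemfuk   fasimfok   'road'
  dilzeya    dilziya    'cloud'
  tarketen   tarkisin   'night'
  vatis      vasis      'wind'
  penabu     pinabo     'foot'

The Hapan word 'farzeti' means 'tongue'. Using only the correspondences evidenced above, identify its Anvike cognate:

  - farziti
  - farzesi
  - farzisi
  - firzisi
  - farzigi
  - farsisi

dilzeya ~ dilziya, tarketen ~ tarkisin — Hapan e corresponds to Anvike i after a consonant, before a consonant other than r, m, n, p, b, f, v.
vatis ~ vasis — Hapan t corresponds to Anvike s between vowels (before a front vowel).
Applying these to Hapan 'farzeti':
  farzeti → farziti   (e→i after a consonant, before a consonant other than r, m, n, p, b, f, v)
  farziti → farzisi   (t→s between vowels (before a front vowel))
So the Anvike cognate is 'farzisi'.

farzisi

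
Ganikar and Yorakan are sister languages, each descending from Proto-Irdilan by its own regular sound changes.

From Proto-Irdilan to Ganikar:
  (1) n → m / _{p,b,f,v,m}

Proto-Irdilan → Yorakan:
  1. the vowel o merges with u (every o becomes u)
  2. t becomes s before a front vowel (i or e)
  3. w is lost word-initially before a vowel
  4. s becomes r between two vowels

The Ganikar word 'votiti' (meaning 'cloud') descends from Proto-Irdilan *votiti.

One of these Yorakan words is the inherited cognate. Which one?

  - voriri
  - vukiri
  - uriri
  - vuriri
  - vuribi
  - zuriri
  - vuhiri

Yorakan: start from *votiti.
  rule 1 (vowel merger): votiti → vutiti
  rule 2 (palatalisation): vutiti → vusisi
  rule 3: no change — vusisi
  rule 4 (rhotacism): vusisi → vuriri
  ⇒ Yorakan vuriri
Only 'vuriri' matches the regular Yorakan development of *votiti.

vuriri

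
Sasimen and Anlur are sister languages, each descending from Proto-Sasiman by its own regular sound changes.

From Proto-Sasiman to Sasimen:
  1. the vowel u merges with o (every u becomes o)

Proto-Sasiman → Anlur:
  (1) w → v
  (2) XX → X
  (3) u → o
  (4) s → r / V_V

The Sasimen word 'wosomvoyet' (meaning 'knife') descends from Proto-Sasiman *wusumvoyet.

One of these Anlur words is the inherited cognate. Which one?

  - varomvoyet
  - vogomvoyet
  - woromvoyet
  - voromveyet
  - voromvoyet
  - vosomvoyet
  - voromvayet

voromvoyet

Anlur: start from *wusumvoyet.
  rule 1 (unconditioned shift): wusumvoyet → vusumvoyet
  rule 2: no change — vusumvoyet
  rule 3 (vowel merger): vusumvoyet → vosomvoyet
  rule 4 (rhotacism): vosomvoyet → voromvoyet
  ⇒ Anlur voromvoyet
Only 'voromvoyet' matches the regular Anlur development of *wusumvoyet.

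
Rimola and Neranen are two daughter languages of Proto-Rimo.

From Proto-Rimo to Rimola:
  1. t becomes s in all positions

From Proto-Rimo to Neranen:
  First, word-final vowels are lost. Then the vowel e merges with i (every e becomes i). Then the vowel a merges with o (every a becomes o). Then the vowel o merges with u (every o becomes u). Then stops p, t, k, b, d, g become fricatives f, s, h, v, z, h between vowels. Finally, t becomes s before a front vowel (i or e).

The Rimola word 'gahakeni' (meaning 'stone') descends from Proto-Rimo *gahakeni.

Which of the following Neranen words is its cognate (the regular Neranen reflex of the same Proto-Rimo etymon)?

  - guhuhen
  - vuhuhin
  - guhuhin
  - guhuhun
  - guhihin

Neranen: *gahakeni
  gahakeni → gahaken   [apocope]
  gahaken → gahakin   [vowel merger]
  gahakin → gohokin   [vowel merger]
  gohokin → guhukin   [vowel merger]
  guhukin → guhuhin   [intervocalic lenition]
  guhuhin (rule 6 does not apply)
  giving Neranen guhuhin.

guhuhin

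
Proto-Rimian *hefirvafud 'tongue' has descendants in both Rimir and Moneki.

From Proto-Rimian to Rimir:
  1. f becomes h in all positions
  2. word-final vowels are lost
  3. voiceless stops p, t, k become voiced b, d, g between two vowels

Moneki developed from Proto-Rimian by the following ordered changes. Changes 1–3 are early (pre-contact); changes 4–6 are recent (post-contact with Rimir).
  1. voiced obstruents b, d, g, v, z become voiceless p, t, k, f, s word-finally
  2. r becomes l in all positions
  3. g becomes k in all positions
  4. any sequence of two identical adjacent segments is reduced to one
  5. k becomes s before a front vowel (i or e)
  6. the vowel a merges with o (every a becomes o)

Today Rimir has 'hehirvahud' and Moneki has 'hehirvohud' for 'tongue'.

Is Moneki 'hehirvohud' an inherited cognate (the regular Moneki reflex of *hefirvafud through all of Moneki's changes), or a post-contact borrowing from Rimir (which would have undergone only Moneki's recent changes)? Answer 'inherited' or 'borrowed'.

borrowed

If inherited, *hefirvafud would pass through all of Moneki's changes:
Moneki: *hefirvafud > hefirvafut > hefilvafut > hefilvofut  (by final devoicing, unconditioned shift, vowel merger)
If borrowed from Rimir 'hehirvahud' after the early changes, it would undergo only the recent ones:
  rule 4 (degemination): no change (hehirvahud)
  rule 5 (palatalisation): no change (hehirvahud)
  rule 6 (vowel merger): hehirvahud → hehirvohud
  ⇒ as a loan: hehirvohud
Moneki 'hehirvohud' matches the loan outcome 'hehirvohud', not the inherited 'hefilvofut' — it skipped the early Moneki changes, so it was borrowed from Rimir.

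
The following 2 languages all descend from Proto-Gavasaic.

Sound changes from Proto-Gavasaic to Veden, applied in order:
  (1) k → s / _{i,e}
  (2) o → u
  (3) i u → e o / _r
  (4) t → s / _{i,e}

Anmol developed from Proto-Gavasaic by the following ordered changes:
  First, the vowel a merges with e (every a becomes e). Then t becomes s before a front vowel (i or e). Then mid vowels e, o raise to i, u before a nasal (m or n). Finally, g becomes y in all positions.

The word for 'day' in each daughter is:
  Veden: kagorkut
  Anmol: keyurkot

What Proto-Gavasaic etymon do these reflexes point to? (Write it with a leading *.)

Position 7: Veden has u, Anmol has o. Anmol preserves o here (none of its changes turn any other segment into o), so the proto-segment is *o.
Position 3: Veden has g, Anmol has y. Veden preserves g here (none of its changes turn any other segment into g), so the proto-segment is *g.
Position 2: Veden has a, Anmol has e. Veden preserves a here (none of its changes turn any other segment into a), so the proto-segment is *a.
Verify the candidate proto-form against each daughter:
Veden: *kagurkot
  kagurkot (rule 1 does not apply)
  kagurkot → kagurkut   [vowel merger]
  kagurkut → kagorkut   [pre-rhotic lowering]
  kagorkut (rule 4 does not apply)
  giving Veden kagorkut.
Anmol: *kagurkot
  kagurkot → kegurkot   [vowel merger]
  kegurkot (rule 2 does not apply)
  kegurkot (rule 3 does not apply)
  kegurkot → keyurkot   [unconditioned shift]
  giving Anmol keyurkot.
No other proto-form is consistent with every reflex, so the reconstruction is *kagurkot.

*kagurkot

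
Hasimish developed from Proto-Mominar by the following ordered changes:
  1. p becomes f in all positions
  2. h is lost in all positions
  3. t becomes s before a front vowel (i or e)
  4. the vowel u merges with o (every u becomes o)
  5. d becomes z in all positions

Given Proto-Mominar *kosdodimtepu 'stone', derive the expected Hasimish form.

koszozimsefo

Hasimish: start from *kosdodimtepu.
  rule 1 (unconditioned shift): kosdodimtepu → kosdodimtefu
  rule 2: no change — kosdodimtefu
  rule 3 (palatalisation): kosdodimtefu → kosdodimsefu
  rule 4 (vowel merger): kosdodimsefu → kosdodimsefo
  rule 5 (unconditioned shift): kosdodimsefo → koszozimsefo
  ⇒ Hasimish koszozimsefo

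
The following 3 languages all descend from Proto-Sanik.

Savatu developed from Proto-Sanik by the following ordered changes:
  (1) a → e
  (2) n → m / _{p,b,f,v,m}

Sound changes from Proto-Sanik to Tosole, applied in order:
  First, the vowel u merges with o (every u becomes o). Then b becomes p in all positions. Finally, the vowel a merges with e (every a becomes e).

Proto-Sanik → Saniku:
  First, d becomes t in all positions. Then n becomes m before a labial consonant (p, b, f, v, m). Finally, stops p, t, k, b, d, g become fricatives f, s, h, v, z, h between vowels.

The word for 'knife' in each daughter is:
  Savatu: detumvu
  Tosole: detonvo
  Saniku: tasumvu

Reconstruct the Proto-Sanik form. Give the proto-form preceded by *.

*datunvu

Position 5: Savatu has m, Tosole has n, Saniku has m. Tosole preserves n here (none of its changes turn any other segment into n), so the proto-segment is *n.
Position 2: Savatu has e, Tosole has e, Saniku has a. Saniku preserves a here (none of its changes turn any other segment into a), so the proto-segment is *a.
Position 1: Savatu has d, Tosole has d, Saniku has t. Savatu preserves d here (none of its changes turn any other segment into d), so the proto-segment is *d.
Verify the candidate proto-form against each daughter:
Savatu: *datunvu
  datunvu → detunvu   [vowel merger]
  detunvu → detumvu   [nasal place assimilation]
  giving Savatu detumvu.
Tosole: *datunvu > datonvo > detonvo  (by vowel merger, vowel merger)
Saniku: *datunvu > tatunvu > tatumvu > tasumvu  (by unconditioned shift, nasal place assimilation, intervocalic lenition)
No other proto-form is consistent with every reflex, so the reconstruction is *datunvu.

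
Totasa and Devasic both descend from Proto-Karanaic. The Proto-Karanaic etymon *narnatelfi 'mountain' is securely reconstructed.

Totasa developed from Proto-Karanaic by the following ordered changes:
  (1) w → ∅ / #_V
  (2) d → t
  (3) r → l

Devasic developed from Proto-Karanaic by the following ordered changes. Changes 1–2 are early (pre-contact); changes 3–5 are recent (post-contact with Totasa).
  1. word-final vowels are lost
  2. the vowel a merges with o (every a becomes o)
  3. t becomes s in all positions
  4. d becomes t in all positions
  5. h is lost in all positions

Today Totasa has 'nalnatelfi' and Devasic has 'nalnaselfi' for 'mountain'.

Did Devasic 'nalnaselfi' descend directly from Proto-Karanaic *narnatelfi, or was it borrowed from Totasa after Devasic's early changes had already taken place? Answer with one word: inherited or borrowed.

borrowed

If inherited, *narnatelfi would pass through all of Devasic's changes:
Devasic: start from *narnatelfi.
  rule 1 (apocope): narnatelfi → narnatelf
  rule 2 (vowel merger): narnatelf → nornotelf
  rule 3 (unconditioned shift): nornotelf → nornoself
  rule 4: no change — nornoself
  rule 5: no change — nornoself
  ⇒ Devasic nornoself
If borrowed from Totasa 'nalnatelfi' after the early changes, it would undergo only the recent ones:
  rule 3 (unconditioned shift): nalnatelfi → nalnaselfi
  rule 4 (unconditioned shift): no change (nalnaselfi)
  rule 5 (h-loss): no change (nalnaselfi)
  ⇒ as a loan: nalnaselfi
Devasic 'nalnaselfi' matches the loan outcome 'nalnaselfi', not the inherited 'nornoself' — it skipped the early Devasic changes, so it was borrowed from Totasa.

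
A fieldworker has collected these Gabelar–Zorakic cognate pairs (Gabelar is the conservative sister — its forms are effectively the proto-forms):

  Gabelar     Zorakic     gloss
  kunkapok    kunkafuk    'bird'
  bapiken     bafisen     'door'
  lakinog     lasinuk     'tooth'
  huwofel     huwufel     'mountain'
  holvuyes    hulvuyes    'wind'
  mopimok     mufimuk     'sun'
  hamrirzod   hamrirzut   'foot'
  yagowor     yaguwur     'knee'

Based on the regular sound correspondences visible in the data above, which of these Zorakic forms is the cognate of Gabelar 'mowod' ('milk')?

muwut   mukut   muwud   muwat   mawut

muwut

kunkapok ~ kunkafuk, lakinog ~ lasinuk — Gabelar o corresponds to Zorakic u after a consonant, before a consonant other than r, m, n, p, b, f, v.
hamrirzod ~ hamrirzut — Gabelar d corresponds to Zorakic t word-finally.
Applying these to Gabelar 'mowod':
  mowod → muwod   (o→u after a consonant, before a consonant other than r, m, n, p, b, f, v)
  muwod → muwud   (o→u after a consonant, before a consonant other than r, m, n, p, b, f, v)
  muwud → muwut   (d→t word-finally)
So the Zorakic cognate is 'muwut'.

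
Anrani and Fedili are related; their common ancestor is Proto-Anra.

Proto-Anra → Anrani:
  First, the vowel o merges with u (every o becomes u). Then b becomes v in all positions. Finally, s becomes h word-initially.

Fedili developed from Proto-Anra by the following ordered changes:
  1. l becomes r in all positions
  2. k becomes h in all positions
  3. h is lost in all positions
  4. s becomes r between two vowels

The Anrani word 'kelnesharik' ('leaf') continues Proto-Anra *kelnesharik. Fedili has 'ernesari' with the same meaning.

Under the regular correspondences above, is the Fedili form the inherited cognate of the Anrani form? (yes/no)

Derive the expected Fedili reflex of *kelnesharik:
Fedili: start from *kelnesharik.
  rule 1 (unconditioned shift): kelnesharik → kernesharik
  rule 2 (unconditioned shift): kernesharik → hernesharih
  rule 3 (h-loss): hernesharih → ernesari
  rule 4 (rhotacism): ernesari → ernerari
  ⇒ Fedili ernerari
The regular Fedili reflex would be 'ernerari', but the attested form is 'ernesari'. The correspondence is irregular, so they are not cognates (the Fedili form has a different source).

no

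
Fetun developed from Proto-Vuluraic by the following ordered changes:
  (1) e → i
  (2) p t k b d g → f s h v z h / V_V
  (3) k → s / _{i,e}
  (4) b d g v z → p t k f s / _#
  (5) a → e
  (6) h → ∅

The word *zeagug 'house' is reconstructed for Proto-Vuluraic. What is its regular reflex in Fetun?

zieuk

Fetun: *zeagug
  zeagug → ziagug   [vowel merger]
  ziagug → ziahug   [intervocalic lenition]
  ziahug (rule 3 does not apply)
  ziahug → ziahuk   [final devoicing]
  ziahuk → ziehuk   [vowel merger]
  ziehuk → zieuk   [h-loss]
  giving Fetun zieuk.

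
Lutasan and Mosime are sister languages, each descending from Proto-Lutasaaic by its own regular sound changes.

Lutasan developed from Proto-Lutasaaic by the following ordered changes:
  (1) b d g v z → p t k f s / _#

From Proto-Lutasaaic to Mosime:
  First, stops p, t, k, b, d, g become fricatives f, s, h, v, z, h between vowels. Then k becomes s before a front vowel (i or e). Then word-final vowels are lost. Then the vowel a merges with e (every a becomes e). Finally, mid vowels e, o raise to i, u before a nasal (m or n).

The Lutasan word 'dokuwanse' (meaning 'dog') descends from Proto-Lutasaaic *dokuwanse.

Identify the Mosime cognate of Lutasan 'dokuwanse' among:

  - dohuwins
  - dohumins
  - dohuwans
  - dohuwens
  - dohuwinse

Mosime: *dokuwanse > dohuwanse > dohuwans > dohuwens > dohuwins  (by intervocalic lenition, apocope, vowel merger, pre-nasal raising)
Only 'dohuwins' matches the regular Mosime development of *dokuwanse.

dohuwins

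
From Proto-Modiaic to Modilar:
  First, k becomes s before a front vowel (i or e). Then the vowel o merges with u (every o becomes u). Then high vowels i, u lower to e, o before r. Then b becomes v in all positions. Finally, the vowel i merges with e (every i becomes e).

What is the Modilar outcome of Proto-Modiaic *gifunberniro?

Modilar: *gifunberniro > gifunberniru > gifunberneru > gifunverneru > gefunverneru  (by vowel merger, pre-rhotic lowering, unconditioned shift, vowel merger)

gefunverneru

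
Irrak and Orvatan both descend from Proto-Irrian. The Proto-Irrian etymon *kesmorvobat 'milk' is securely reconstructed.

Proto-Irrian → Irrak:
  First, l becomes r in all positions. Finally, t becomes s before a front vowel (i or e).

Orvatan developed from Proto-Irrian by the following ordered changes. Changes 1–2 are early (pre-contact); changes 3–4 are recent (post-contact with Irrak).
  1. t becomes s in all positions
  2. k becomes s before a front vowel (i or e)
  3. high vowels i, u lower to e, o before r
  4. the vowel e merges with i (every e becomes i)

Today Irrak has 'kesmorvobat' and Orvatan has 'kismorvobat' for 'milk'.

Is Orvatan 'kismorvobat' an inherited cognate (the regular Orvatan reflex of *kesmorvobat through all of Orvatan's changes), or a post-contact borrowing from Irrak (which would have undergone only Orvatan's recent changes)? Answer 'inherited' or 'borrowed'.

If inherited, *kesmorvobat would pass through all of Orvatan's changes:
Orvatan: start from *kesmorvobat.
  rule 1 (unconditioned shift): kesmorvobat → kesmorvobas
  rule 2 (palatalisation): kesmorvobas → sesmorvobas
  rule 3: no change — sesmorvobas
  rule 4 (vowel merger): sesmorvobas → sismorvobas
  ⇒ Orvatan sismorvobas
If borrowed from Irrak 'kesmorvobat' after the early changes, it would undergo only the recent ones:
  rule 3 (pre-rhotic lowering): no change (kesmorvobat)
  rule 4 (vowel merger): kesmorvobat → kismorvobat
  ⇒ as a loan: kismorvobat
Orvatan 'kismorvobat' matches the loan outcome 'kismorvobat', not the inherited 'sismorvobas' — it skipped the early Orvatan changes, so it was borrowed from Irrak.

borrowed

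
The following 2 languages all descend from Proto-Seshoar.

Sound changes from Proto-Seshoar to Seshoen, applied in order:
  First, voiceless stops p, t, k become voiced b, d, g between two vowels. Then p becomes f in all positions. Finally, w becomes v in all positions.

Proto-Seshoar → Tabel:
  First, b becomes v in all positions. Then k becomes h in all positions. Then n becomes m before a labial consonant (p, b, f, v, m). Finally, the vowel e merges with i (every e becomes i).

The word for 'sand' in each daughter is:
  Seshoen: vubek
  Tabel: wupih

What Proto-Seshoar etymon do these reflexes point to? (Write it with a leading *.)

*wupek

Position 5: Seshoen has k, Tabel has h. Seshoen preserves k here (none of its changes turn any other segment into k), so the proto-segment is *k.
Position 1: Seshoen has v, Tabel has w. Tabel preserves w here (none of its changes turn any other segment into w), so the proto-segment is *w.
Position 3: Seshoen has b, Tabel has p. Tabel preserves p here (none of its changes turn any other segment into p), so the proto-segment is *p.
Continuing position by position gives *wupek; check it forward:
Seshoen: *wupek > wubek > vubek  (by intervocalic voicing, unconditioned shift)
Tabel: *wupek > wupeh > wupih  (by unconditioned shift, vowel merger)
Only *wupek yields all of Seshoen vubek, Tabel wupih.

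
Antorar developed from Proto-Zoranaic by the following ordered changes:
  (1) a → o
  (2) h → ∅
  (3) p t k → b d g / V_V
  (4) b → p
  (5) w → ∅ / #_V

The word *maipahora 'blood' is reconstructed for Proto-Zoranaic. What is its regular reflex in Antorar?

Antorar: *maipahora
  maipahora → moipohoro   [vowel merger]
  moipohoro → moipooro   [h-loss]
  moipooro → moibooro   [intervocalic voicing]
  moibooro → moipooro   [unconditioned shift]
  moipooro (rule 5 does not apply)
  giving Antorar moipooro.

moipooro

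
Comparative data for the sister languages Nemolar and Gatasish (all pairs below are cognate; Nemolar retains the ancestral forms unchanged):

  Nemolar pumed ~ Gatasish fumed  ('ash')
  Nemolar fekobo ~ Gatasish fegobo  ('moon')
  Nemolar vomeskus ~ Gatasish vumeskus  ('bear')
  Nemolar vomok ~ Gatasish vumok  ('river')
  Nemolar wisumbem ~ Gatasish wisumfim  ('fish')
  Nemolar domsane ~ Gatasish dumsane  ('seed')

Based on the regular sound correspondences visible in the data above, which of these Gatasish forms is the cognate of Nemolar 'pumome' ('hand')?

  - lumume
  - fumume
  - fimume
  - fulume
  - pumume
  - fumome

fumume

pumed ~ fumed — Nemolar p corresponds to Gatasish f word-initially before a back vowel.
vomeskus ~ vumeskus, vomok ~ vumok — Nemolar o corresponds to Gatasish u after a consonant, before a nasal.
Applying these to Nemolar 'pumome':
  pumome → fumome   (p→f word-initially before a back vowel)
  fumome → fumume   (o→u after a consonant, before a nasal)
So the Gatasish cognate is 'fumume'.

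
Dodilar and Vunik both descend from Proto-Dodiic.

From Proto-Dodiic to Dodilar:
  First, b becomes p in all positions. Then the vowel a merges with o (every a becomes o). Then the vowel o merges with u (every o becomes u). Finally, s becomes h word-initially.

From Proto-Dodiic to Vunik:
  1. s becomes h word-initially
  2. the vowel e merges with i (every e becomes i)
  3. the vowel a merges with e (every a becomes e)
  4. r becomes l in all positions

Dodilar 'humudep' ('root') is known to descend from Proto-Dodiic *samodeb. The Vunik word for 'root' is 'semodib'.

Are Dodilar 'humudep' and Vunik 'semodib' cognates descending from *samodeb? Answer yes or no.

Derive the expected Vunik reflex of *samodeb:
Vunik: start from *samodeb.
  rule 1 (debuccalisation): samodeb → hamodeb
  rule 2 (vowel merger): hamodeb → hamodib
  rule 3 (vowel merger): hamodib → hemodib
  rule 4: no change — hemodib
  ⇒ Vunik hemodib
The regular Vunik reflex would be 'hemodib', but the attested form is 'semodib'. The correspondence is irregular, so they are not cognates (the Vunik form has a different source).

no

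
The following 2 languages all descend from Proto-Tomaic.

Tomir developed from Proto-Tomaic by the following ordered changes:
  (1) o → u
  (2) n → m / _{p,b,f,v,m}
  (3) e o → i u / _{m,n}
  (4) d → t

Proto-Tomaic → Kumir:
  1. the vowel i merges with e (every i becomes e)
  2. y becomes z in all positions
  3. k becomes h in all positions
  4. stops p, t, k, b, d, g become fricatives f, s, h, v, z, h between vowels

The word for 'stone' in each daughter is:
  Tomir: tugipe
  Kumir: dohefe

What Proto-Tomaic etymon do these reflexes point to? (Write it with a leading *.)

Position 3: Tomir has g, Kumir has h. Tomir preserves g here (none of its changes turn any other segment into g), so the proto-segment is *g.
Position 4: Tomir has i, Kumir has e. Taking the neighbouring segments as reconstructed: Tomir i can only go back to *i; Kumir e could go back to *e or *i — the one source consistent with every daughter is *i.
Position 5: Tomir has p, Kumir has f. Tomir preserves p here (none of its changes turn any other segment into p), so the proto-segment is *p.
Verify the candidate proto-form against each daughter:
Tomir: *dogipe
  dogipe → dugipe   [vowel merger]
  dugipe (rule 2 does not apply)
  dugipe (rule 3 does not apply)
  dugipe → tugipe   [unconditioned shift]
  giving Tomir tugipe.
Kumir: start from *dogipe.
  rule 1 (vowel merger): dogipe → dogepe
  rule 2: no change — dogepe
  rule 3: no change — dogepe
  rule 4 (intervocalic lenition): dogepe → dohefe
  ⇒ Kumir dohefe
*dogipe is the unique common source.

*dogipe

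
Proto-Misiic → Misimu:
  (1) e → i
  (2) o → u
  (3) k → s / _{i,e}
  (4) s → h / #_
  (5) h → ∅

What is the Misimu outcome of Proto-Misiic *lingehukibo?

Misimu: *lingehukibo
  lingehukibo → lingihukibo   [vowel merger]
  lingihukibo → lingihukibu   [vowel merger]
  lingihukibu → lingihusibu   [palatalisation]
  lingihusibu (rule 4 does not apply)
  lingihusibu → lingiusibu   [h-loss]
  giving Misimu lingiusibu.

lingiusibu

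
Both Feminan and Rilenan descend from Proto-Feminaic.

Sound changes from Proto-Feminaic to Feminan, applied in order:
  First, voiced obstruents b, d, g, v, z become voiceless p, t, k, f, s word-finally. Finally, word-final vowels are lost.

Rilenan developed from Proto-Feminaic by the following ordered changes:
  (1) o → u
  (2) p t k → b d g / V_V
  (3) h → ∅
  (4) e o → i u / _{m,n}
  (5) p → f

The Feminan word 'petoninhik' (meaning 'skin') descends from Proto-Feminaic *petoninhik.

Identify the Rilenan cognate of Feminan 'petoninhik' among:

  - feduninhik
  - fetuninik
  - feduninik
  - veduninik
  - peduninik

Rilenan: *petoninhik
  petoninhik → petuninhik   [vowel merger]
  petuninhik → peduninhik   [intervocalic voicing]
  peduninhik → peduninik   [h-loss]
  peduninik (rule 4 does not apply)
  peduninik → feduninik   [unconditioned shift]
  giving Rilenan feduninik.
The other candidates each miss or misapply at least one Rilenan change.

feduninik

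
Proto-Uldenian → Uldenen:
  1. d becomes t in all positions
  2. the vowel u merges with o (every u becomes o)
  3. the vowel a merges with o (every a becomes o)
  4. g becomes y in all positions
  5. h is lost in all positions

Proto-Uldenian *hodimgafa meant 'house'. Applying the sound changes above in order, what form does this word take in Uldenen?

Uldenen: start from *hodimgafa.
  rule 1 (unconditioned shift): hodimgafa → hotimgafa
  rule 2: no change — hotimgafa
  rule 3 (vowel merger): hotimgafa → hotimgofo
  rule 4 (unconditioned shift): hotimgofo → hotimyofo
  rule 5 (h-loss): hotimyofo → otimyofo
  ⇒ Uldenen otimyofo

otimyofo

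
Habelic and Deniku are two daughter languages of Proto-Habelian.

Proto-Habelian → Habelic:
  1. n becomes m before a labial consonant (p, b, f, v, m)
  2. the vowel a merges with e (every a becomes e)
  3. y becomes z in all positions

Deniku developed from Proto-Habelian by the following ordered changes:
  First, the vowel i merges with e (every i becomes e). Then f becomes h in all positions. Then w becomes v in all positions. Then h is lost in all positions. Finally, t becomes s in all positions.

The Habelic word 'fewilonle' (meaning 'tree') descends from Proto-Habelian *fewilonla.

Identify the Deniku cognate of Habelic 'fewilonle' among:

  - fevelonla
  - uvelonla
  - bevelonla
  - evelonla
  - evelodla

Deniku: start from *fewilonla.
  rule 1 (vowel merger): fewilonla → fewelonla
  rule 2 (unconditioned shift): fewelonla → hewelonla
  rule 3 (unconditioned shift): hewelonla → hevelonla
  rule 4 (h-loss): hevelonla → evelonla
  rule 5: no change — evelonla
  ⇒ Deniku evelonla

evelonla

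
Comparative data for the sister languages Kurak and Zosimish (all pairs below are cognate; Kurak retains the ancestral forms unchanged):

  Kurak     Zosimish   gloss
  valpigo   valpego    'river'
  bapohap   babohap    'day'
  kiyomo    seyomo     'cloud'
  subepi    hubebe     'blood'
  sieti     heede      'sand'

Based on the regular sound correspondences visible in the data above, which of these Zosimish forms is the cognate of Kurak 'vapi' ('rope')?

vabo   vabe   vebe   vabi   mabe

subepi ~ hubebe — Kurak p corresponds to Zosimish b between vowels (before a front vowel).
subepi ~ hubebe, sieti ~ heede — Kurak i corresponds to Zosimish e word-finally.
Applying these to Kurak 'vapi':
  vapi → vabi   (p→b between vowels (before a front vowel))
  vabi → vabe   (i→e word-finally)
So the Zosimish cognate is 'vabe'.

vabe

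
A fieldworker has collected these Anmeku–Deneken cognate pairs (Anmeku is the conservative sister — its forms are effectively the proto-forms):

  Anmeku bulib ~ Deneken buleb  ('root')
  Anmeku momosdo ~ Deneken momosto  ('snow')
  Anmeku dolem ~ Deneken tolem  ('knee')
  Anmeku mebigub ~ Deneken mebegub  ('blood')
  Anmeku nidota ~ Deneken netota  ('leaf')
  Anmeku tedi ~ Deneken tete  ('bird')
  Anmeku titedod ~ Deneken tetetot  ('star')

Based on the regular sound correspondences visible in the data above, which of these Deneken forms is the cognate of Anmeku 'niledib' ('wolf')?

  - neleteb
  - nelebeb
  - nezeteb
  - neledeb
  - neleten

mebigub ~ mebegub, nidota ~ netota — Anmeku i corresponds to Deneken e after a consonant, before a consonant other than r, m, n, p, b, f, v.
tedi ~ tete — Anmeku d corresponds to Deneken t between vowels (before a front vowel).
bulib ~ buleb — Anmeku i corresponds to Deneken e after a consonant, before a labial obstruent.
Applying these to Anmeku 'niledib':
  niledib → neledib   (i→e after a consonant, before a consonant other than r, m, n, p, b, f, v)
  neledib → neletib   (d→t between vowels (before a front vowel))
  neletib → neleteb   (i→e after a consonant, before a labial obstruent)
So the Deneken cognate is 'neleteb'.

neleteb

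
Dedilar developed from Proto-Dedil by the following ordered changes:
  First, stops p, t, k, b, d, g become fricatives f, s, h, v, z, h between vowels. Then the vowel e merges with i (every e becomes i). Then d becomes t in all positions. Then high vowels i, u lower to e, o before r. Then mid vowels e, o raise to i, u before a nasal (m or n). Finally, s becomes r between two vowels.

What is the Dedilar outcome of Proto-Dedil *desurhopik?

Dedilar: start from *desurhopik.
  rule 1 (intervocalic lenition): desurhopik → desurhofik
  rule 2 (vowel merger): desurhofik → disurhofik
  rule 3 (unconditioned shift): disurhofik → tisurhofik
  rule 4 (pre-rhotic lowering): tisurhofik → tisorhofik
  rule 5: no change — tisorhofik
  rule 6 (rhotacism): tisorhofik → tirorhofik
  ⇒ Dedilar tirorhofik

tirorhofik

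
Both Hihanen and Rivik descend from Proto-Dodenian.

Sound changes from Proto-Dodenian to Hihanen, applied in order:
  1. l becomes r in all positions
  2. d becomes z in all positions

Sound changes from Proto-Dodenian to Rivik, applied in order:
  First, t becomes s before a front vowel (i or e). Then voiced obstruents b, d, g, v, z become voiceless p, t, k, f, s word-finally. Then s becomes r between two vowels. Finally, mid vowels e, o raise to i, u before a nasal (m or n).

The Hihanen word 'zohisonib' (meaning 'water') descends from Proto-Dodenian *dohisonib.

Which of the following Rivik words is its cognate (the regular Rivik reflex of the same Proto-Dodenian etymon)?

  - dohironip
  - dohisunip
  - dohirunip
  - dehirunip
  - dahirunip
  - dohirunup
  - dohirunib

dohirunip

Rivik: *dohisonib
  dohisonib (rule 1 does not apply)
  dohisonib → dohisonip   [final devoicing]
  dohisonip → dohironip   [rhotacism]
  dohironip → dohirunip   [pre-nasal raising]
  giving Rivik dohirunip.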